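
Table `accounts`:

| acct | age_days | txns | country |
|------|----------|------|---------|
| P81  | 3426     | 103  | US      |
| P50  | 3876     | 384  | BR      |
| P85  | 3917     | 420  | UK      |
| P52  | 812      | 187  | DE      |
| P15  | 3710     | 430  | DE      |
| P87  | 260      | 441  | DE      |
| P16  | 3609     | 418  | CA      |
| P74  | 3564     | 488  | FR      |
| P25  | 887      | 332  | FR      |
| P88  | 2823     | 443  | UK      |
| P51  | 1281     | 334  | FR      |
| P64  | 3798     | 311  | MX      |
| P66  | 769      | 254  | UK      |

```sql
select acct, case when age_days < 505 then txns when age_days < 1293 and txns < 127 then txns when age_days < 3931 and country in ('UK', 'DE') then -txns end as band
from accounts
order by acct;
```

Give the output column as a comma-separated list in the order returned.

-430, NULL, NULL, NULL, NULL, -187, NULL, -254, NULL, NULL, -420, 441, -443

acct=P15: age_days < 3931 and country in ('UK', 'DE') → -430
acct=P16: (no match → NULL) → NULL
acct=P25: (no match → NULL) → NULL
acct=P50: (no match → NULL) → NULL
acct=P51: (no match → NULL) → NULL
acct=P52: age_days < 3931 and country in ('UK', 'DE') → -187
acct=P64: (no match → NULL) → NULL
acct=P66: age_days < 3931 and country in ('UK', 'DE') → -254
acct=P74: (no match → NULL) → NULL
acct=P81: (no match → NULL) → NULL
acct=P85: age_days < 3931 and country in ('UK', 'DE') → -420
acct=P87: age_days < 505 → 441
acct=P88: age_days < 3931 and country in ('UK', 'DE') → -443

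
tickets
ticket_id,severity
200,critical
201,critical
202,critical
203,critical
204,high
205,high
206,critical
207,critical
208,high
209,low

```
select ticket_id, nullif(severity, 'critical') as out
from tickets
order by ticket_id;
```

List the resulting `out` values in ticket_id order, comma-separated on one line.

NULL, NULL, NULL, NULL, high, high, NULL, NULL, high, low

ticket_id=200: severity=critical vs critical: equal → NULL
ticket_id=201: severity=critical vs critical: equal → NULL
ticket_id=202: severity=critical vs critical: equal → NULL
ticket_id=203: severity=critical vs critical: equal → NULL
ticket_id=204: severity=high vs critical: differ → high
ticket_id=205: severity=high vs critical: differ → high
ticket_id=206: severity=critical vs critical: equal → NULL
ticket_id=207: severity=critical vs critical: equal → NULL
ticket_id=208: severity=high vs critical: differ → high
ticket_id=209: severity=low vs critical: differ → low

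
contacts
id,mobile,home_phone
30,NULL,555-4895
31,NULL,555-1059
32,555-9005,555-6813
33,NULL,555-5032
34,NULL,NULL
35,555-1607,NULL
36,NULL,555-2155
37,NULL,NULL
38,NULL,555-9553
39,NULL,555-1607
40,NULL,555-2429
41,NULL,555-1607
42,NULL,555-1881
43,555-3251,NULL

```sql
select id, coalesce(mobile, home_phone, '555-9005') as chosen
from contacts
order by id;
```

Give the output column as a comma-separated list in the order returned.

id=30: mobile=NULL, home_phone=555-4895 → 555-4895
id=31: mobile=NULL, home_phone=555-1059 → 555-1059
id=32: mobile=555-9005 → 555-9005
id=33: mobile=NULL, home_phone=555-5032 → 555-5032
id=34: mobile=NULL, home_phone=NULL, → literal 555-9005 → 555-9005
id=35: mobile=555-1607 → 555-1607
id=36: mobile=NULL, home_phone=555-2155 → 555-2155
id=37: mobile=NULL, home_phone=NULL, → literal 555-9005 → 555-9005
id=38: mobile=NULL, home_phone=555-9553 → 555-9553
id=39: mobile=NULL, home_phone=555-1607 → 555-1607
id=40: mobile=NULL, home_phone=555-2429 → 555-2429
id=41: mobile=NULL, home_phone=555-1607 → 555-1607
id=42: mobile=NULL, home_phone=555-1881 → 555-1881
id=43: mobile=555-3251 → 555-3251

555-4895, 555-1059, 555-9005, 555-5032, 555-9005, 555-1607, 555-2155, 555-9005, 555-9553, 555-1607, 555-2429, 555-1607, 555-1881, 555-3251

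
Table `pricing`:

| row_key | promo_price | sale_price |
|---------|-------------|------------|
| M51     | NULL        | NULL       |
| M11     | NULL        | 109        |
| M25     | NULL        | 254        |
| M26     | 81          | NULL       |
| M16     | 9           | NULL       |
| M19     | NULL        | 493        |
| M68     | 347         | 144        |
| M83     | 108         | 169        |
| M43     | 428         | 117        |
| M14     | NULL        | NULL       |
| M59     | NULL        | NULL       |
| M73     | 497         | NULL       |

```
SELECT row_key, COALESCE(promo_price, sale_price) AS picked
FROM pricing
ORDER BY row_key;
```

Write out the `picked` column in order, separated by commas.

row_key=M11: promo_price=NULL, sale_price=109 → 109
row_key=M14: promo_price=NULL, sale_price=NULL (all NULL) → NULL
row_key=M16: promo_price=9 → 9
row_key=M19: promo_price=NULL, sale_price=493 → 493
row_key=M25: promo_price=NULL, sale_price=254 → 254
row_key=M26: promo_price=81 → 81
row_key=M43: promo_price=428 → 428
row_key=M51: promo_price=NULL, sale_price=NULL (all NULL) → NULL
row_key=M59: promo_price=NULL, sale_price=NULL (all NULL) → NULL
row_key=M68: promo_price=347 → 347
row_key=M73: promo_price=497 → 497
row_key=M83: promo_price=108 → 108

109, NULL, 9, 493, 254, 81, 428, NULL, NULL, 347, 497, 108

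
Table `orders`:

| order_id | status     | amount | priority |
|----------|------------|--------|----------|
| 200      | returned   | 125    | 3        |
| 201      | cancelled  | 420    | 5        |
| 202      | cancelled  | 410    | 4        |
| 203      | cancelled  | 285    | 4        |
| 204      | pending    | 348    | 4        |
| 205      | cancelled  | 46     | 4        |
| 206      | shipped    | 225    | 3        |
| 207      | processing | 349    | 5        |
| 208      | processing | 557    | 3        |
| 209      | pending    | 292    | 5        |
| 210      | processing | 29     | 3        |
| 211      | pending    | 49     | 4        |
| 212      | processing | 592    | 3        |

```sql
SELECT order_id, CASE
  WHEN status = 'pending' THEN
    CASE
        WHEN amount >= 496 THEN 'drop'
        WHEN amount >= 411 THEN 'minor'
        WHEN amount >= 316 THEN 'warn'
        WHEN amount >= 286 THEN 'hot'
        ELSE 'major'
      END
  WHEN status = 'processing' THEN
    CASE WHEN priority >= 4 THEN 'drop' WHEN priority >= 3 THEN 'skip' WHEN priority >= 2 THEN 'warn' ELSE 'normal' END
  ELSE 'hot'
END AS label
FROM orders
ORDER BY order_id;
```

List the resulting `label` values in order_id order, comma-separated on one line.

order_id=200: status='returned' → outer ELSE → hot
order_id=201: status='cancelled' → outer ELSE → hot
order_id=202: status='cancelled' → outer ELSE → hot
order_id=203: status='cancelled' → outer ELSE → hot
order_id=204: status='pending' → inner[amount >= 316] → warn
order_id=205: status='cancelled' → outer ELSE → hot
order_id=206: status='shipped' → outer ELSE → hot
order_id=207: status='processing' → inner[priority >= 4] → drop
order_id=208: status='processing' → inner[priority >= 3] → skip
order_id=209: status='pending' → inner[amount >= 286] → hot
order_id=210: status='processing' → inner[priority >= 3] → skip
order_id=211: status='pending' → inner[ELSE] → major
order_id=212: status='processing' → inner[priority >= 3] → skip

hot, hot, hot, hot, warn, hot, hot, drop, skip, hot, skip, major, skip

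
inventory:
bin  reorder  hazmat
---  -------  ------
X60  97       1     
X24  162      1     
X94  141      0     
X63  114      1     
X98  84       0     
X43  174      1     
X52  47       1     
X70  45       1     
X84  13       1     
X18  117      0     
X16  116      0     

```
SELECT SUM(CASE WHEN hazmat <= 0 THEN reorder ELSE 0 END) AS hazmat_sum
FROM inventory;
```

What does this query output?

bin=X60: ✗
bin=X24: ✗
bin=X94: ✓ → 141
bin=X63: ✗
bin=X98: ✓ → 84
bin=X43: ✗
bin=X52: ✗
bin=X70: ✗
bin=X84: ✗
bin=X18: ✓ → 117
bin=X16: ✓ → 116
hazmat_sum = 141 + 84 + 117 + 116 = 458

458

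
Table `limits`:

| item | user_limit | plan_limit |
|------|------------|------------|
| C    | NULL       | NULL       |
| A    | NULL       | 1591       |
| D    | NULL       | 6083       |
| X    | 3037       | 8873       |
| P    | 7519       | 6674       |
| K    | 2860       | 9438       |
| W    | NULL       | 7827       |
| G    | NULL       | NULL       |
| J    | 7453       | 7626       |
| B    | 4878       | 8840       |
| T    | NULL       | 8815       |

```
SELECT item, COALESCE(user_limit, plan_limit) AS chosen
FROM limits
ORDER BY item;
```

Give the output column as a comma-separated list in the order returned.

item=A: user_limit=NULL, plan_limit=1591 → 1591
item=B: user_limit=4878 → 4878
item=C: user_limit=NULL, plan_limit=NULL (all NULL) → NULL
item=D: user_limit=NULL, plan_limit=6083 → 6083
item=G: user_limit=NULL, plan_limit=NULL (all NULL) → NULL
item=J: user_limit=7453 → 7453
item=K: user_limit=2860 → 2860
item=P: user_limit=7519 → 7519
item=T: user_limit=NULL, plan_limit=8815 → 8815
item=W: user_limit=NULL, plan_limit=7827 → 7827
item=X: user_limit=3037 → 3037

1591, 4878, NULL, 6083, NULL, 7453, 2860, 7519, 8815, 7827, 3037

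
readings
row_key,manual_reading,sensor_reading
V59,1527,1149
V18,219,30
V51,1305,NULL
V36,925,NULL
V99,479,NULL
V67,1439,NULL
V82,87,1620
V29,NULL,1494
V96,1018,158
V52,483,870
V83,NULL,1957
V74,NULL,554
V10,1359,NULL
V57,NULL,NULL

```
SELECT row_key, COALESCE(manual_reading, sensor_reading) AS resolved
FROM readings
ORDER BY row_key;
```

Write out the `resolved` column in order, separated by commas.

1359, 219, 1494, 925, 1305, 483, NULL, 1527, 1439, 554, 87, 1957, 1018, 479

row_key=V10: manual_reading=1359 → 1359
row_key=V18: manual_reading=219 → 219
row_key=V29: manual_reading=NULL, sensor_reading=1494 → 1494
row_key=V36: manual_reading=925 → 925
row_key=V51: manual_reading=1305 → 1305
row_key=V52: manual_reading=483 → 483
row_key=V57: manual_reading=NULL, sensor_reading=NULL (all NULL) → NULL
row_key=V59: manual_reading=1527 → 1527
row_key=V67: manual_reading=1439 → 1439
row_key=V74: manual_reading=NULL, sensor_reading=554 → 554
row_key=V82: manual_reading=87 → 87
row_key=V83: manual_reading=NULL, sensor_reading=1957 → 1957
row_key=V96: manual_reading=1018 → 1018
row_key=V99: manual_reading=479 → 479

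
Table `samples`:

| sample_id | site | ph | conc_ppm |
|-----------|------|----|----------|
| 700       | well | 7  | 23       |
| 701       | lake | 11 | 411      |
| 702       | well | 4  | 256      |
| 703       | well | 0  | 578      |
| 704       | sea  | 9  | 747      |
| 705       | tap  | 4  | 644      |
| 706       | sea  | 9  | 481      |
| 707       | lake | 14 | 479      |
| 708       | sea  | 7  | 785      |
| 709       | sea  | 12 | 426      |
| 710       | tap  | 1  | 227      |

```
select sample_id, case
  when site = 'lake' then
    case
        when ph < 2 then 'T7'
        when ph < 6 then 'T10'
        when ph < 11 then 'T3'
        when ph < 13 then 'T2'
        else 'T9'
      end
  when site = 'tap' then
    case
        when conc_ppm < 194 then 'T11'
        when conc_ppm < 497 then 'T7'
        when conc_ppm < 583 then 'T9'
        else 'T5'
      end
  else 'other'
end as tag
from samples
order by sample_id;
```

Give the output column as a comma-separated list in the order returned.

sample_id=700: site='well' → outer ELSE → other
sample_id=701: site='lake' → inner[ph < 13] → T2
sample_id=702: site='well' → outer ELSE → other
sample_id=703: site='well' → outer ELSE → other
sample_id=704: site='sea' → outer ELSE → other
sample_id=705: site='tap' → inner[ELSE] → T5
sample_id=706: site='sea' → outer ELSE → other
sample_id=707: site='lake' → inner[ELSE] → T9
sample_id=708: site='sea' → outer ELSE → other
sample_id=709: site='sea' → outer ELSE → other
sample_id=710: site='tap' → inner[conc_ppm < 497] → T7

other, T2, other, other, other, T5, other, T9, other, other, T7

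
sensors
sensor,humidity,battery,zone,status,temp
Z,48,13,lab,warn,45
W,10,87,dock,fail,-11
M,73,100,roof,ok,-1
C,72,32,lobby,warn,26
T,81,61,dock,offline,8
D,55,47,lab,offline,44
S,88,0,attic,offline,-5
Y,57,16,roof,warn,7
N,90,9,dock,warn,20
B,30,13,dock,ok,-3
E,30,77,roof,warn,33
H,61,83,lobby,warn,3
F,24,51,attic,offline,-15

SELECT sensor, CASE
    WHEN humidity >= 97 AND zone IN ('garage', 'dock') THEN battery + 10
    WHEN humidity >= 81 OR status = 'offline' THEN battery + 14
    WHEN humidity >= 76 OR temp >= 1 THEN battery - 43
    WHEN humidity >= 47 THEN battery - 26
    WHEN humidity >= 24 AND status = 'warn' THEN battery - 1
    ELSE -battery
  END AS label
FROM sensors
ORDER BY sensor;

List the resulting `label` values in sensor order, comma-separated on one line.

sensor=B: ELSE → -13
sensor=C: humidity >= 76 OR temp >= 1 → -11
sensor=D: humidity >= 81 OR status = 'offline' → 61
sensor=E: humidity >= 76 OR temp >= 1 → 34
sensor=F: humidity >= 81 OR status = 'offline' → 65
sensor=H: humidity >= 76 OR temp >= 1 → 40
sensor=M: humidity >= 47 → 74
sensor=N: humidity >= 81 OR status = 'offline' → 23
sensor=S: humidity >= 81 OR status = 'offline' → 14
sensor=T: humidity >= 81 OR status = 'offline' → 75
sensor=W: ELSE → -87
sensor=Y: humidity >= 76 OR temp >= 1 → -27
sensor=Z: humidity >= 76 OR temp >= 1 → -30

-13, -11, 61, 34, 65, 40, 74, 23, 14, 75, -87, -27, -30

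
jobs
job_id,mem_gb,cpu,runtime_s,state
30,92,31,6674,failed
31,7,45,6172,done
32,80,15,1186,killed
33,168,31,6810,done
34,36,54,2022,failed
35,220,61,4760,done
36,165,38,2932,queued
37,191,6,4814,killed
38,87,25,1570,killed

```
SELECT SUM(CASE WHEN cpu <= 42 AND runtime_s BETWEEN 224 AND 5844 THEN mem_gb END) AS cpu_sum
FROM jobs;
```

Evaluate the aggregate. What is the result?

523

job_id=30: ✗
job_id=31: ✗
job_id=32: ✓ → 80
job_id=33: ✗
job_id=34: ✗
job_id=35: ✗
job_id=36: ✓ → 165
job_id=37: ✓ → 191
job_id=38: ✓ → 87
cpu_sum = 80 + 165 + 191 + 87 = 523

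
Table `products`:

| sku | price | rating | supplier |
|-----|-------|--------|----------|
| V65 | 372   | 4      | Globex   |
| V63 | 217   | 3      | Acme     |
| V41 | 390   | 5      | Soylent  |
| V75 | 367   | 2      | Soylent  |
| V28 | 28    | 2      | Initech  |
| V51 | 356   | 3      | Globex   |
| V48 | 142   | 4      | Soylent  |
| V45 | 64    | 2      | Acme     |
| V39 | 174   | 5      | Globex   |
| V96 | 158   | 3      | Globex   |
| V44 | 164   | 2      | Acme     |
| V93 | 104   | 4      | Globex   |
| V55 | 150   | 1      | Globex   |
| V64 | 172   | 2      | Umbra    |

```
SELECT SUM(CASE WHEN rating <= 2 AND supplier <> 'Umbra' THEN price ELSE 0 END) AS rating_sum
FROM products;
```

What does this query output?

sku=V65: ✗
sku=V63: ✗
sku=V41: ✗
sku=V75: ✓ → 367
sku=V28: ✓ → 28
sku=V51: ✗
sku=V48: ✗
sku=V45: ✓ → 64
sku=V39: ✗
sku=V96: ✗
sku=V44: ✓ → 164
sku=V93: ✗
sku=V55: ✓ → 150
sku=V64: ✗
rating_sum = 367 + 28 + 64 + 164 + 150 = 773

773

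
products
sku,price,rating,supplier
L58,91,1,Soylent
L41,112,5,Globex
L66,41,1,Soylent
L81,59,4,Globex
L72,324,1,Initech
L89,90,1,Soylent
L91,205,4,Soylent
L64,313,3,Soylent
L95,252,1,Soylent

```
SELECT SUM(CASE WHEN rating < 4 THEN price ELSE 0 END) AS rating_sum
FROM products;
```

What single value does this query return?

sku=L58: ✓ → 91
sku=L41: ✗
sku=L66: ✓ → 41
sku=L81: ✗
sku=L72: ✓ → 324
sku=L89: ✓ → 90
sku=L91: ✗
sku=L64: ✓ → 313
sku=L95: ✓ → 252
rating_sum = 91 + 41 + 324 + 90 + 313 + 252 = 1111

1111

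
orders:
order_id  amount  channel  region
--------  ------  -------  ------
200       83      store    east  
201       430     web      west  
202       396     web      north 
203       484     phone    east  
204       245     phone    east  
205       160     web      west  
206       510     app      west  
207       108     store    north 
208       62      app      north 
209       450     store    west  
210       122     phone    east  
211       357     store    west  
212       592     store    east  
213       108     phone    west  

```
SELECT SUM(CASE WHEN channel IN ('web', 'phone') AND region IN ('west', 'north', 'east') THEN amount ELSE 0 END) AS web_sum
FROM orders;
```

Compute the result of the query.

1945

order_id=200: ✗
order_id=201: ✓ → 430
order_id=202: ✓ → 396
order_id=203: ✓ → 484
order_id=204: ✓ → 245
order_id=205: ✓ → 160
order_id=206: ✗
order_id=207: ✗
order_id=208: ✗
order_id=209: ✗
order_id=210: ✓ → 122
order_id=211: ✗
order_id=212: ✗
order_id=213: ✓ → 108
web_sum = 430 + 396 + 484 + 245 + 160 + 122 + 108 = 1945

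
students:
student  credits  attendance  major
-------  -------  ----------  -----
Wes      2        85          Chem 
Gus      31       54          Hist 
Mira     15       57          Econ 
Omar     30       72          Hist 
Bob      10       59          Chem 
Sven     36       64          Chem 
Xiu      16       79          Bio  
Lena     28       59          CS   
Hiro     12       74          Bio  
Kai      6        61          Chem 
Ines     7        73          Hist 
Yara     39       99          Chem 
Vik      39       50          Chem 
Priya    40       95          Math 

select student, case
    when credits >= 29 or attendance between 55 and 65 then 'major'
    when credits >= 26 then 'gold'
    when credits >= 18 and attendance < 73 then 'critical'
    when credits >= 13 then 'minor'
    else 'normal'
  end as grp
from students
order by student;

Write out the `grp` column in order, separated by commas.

major, major, normal, normal, major, major, major, major, major, major, major, normal, minor, major

student=Bob: credits >= 29 or attendance between 55 and 65 → major
student=Gus: credits >= 29 or attendance between 55 and 65 → major
student=Hiro: ELSE → normal
student=Ines: ELSE → normal
student=Kai: credits >= 29 or attendance between 55 and 65 → major
student=Lena: credits >= 29 or attendance between 55 and 65 → major
student=Mira: credits >= 29 or attendance between 55 and 65 → major
student=Omar: credits >= 29 or attendance between 55 and 65 → major
student=Priya: credits >= 29 or attendance between 55 and 65 → major
student=Sven: credits >= 29 or attendance between 55 and 65 → major
student=Vik: credits >= 29 or attendance between 55 and 65 → major
student=Wes: ELSE → normal
student=Xiu: credits >= 13 → minor
student=Yara: credits >= 29 or attendance between 55 and 65 → major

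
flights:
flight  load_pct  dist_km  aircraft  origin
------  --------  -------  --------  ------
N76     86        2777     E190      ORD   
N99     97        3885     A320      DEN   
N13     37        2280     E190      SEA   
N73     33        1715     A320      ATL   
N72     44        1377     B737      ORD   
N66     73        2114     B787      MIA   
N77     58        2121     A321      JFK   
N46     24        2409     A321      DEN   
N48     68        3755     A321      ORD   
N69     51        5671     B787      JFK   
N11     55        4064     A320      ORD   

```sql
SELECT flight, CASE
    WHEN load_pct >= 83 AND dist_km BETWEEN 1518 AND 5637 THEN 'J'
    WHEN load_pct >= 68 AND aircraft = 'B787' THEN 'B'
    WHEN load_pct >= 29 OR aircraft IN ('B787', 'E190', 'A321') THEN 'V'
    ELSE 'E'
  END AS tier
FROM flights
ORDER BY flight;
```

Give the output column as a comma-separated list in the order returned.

flight=N11: load_pct >= 29 OR aircraft IN ('B787', 'E190', 'A321') → V
flight=N13: load_pct >= 29 OR aircraft IN ('B787', 'E190', 'A321') → V
flight=N46: load_pct >= 29 OR aircraft IN ('B787', 'E190', 'A321') → V
flight=N48: load_pct >= 29 OR aircraft IN ('B787', 'E190', 'A321') → V
flight=N66: load_pct >= 68 AND aircraft = 'B787' → B
flight=N69: load_pct >= 29 OR aircraft IN ('B787', 'E190', 'A321') → V
flight=N72: load_pct >= 29 OR aircraft IN ('B787', 'E190', 'A321') → V
flight=N73: load_pct >= 29 OR aircraft IN ('B787', 'E190', 'A321') → V
flight=N76: load_pct >= 83 AND dist_km BETWEEN 1518 AND 5637 → J
flight=N77: load_pct >= 29 OR aircraft IN ('B787', 'E190', 'A321') → V
flight=N99: load_pct >= 83 AND dist_km BETWEEN 1518 AND 5637 → J

V, V, V, V, B, V, V, V, J, V, J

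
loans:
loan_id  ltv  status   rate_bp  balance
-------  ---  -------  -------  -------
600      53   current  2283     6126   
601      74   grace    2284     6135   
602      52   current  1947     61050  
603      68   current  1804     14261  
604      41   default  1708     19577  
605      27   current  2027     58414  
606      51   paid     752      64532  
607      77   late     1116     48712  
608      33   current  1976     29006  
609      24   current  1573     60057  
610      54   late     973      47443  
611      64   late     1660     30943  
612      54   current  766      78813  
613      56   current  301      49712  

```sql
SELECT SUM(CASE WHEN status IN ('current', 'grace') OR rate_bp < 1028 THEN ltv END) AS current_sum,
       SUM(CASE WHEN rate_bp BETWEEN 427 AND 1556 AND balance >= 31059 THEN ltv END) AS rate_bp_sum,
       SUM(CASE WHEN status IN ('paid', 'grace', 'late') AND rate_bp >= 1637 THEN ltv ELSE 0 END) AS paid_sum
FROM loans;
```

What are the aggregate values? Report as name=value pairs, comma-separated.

current_sum=546, rate_bp_sum=236, paid_sum=138

[current_sum: status IN ('current', 'grace') OR rate_bp < 1028]
loan_id=600: ✓ → 53
loan_id=601: ✓ → 74
loan_id=602: ✓ → 52
loan_id=603: ✓ → 68
loan_id=604: ✗
loan_id=605: ✓ → 27
loan_id=606: ✓ → 51
loan_id=607: ✗
loan_id=608: ✓ → 33
loan_id=609: ✓ → 24
loan_id=610: ✓ → 54
loan_id=611: ✗
loan_id=612: ✓ → 54
loan_id=613: ✓ → 56
current_sum = 53 + 74 + 52 + 68 + 27 + 51 + 33 + 24 + 54 + 54 + 56 = 546
—
[rate_bp_sum: rate_bp BETWEEN 427 AND 1556 AND balance >= 31059]
loan_id=600: ✗
loan_id=601: ✗
loan_id=602: ✗
loan_id=603: ✗
loan_id=604: ✗
loan_id=605: ✗
loan_id=606: ✓ → 51
loan_id=607: ✓ → 77
loan_id=608: ✗
loan_id=609: ✗
loan_id=610: ✓ → 54
loan_id=611: ✗
loan_id=612: ✓ → 54
loan_id=613: ✗
rate_bp_sum = 51 + 77 + 54 + 54 = 236
—
[paid_sum: status IN ('paid', 'grace', 'late') AND rate_bp >= 1637]
loan_id=600: ✗
loan_id=601: ✓ → 74
loan_id=602: ✗
loan_id=603: ✗
loan_id=604: ✗
loan_id=605: ✗
loan_id=606: ✗
loan_id=607: ✗
loan_id=608: ✗
loan_id=609: ✗
loan_id=610: ✗
loan_id=611: ✓ → 64
loan_id=612: ✗
loan_id=613: ✗
paid_sum = 74 + 64 = 138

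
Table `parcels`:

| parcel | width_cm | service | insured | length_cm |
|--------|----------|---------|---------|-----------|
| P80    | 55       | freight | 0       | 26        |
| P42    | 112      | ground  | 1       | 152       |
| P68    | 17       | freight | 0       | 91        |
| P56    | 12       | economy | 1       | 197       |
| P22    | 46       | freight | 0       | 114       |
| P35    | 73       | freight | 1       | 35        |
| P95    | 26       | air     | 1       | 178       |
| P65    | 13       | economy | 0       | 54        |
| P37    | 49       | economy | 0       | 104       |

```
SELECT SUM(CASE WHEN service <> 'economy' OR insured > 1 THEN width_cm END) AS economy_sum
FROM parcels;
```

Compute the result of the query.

parcel=P80: ✓ → 55
parcel=P42: ✓ → 112
parcel=P68: ✓ → 17
parcel=P56: ✗
parcel=P22: ✓ → 46
parcel=P35: ✓ → 73
parcel=P95: ✓ → 26
parcel=P65: ✗
parcel=P37: ✗
economy_sum = 55 + 112 + 17 + 46 + 73 + 26 = 329

329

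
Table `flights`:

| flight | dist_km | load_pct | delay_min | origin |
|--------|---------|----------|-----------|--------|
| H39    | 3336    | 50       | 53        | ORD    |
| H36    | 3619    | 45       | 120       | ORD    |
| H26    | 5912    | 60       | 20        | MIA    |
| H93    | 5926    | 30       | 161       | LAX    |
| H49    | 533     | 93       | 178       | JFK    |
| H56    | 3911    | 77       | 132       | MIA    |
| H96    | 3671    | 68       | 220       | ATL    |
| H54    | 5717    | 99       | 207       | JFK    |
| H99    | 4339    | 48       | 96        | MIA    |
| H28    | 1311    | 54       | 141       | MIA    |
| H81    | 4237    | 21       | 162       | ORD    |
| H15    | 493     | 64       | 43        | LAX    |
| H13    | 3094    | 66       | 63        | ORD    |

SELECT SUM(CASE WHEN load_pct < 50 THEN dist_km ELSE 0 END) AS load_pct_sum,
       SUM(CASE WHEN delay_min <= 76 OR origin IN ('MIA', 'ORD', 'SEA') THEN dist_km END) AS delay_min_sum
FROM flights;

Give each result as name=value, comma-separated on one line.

[load_pct_sum: load_pct < 50]
flight=H39: ✗
flight=H36: ✓ → 3619
flight=H26: ✗
flight=H93: ✓ → 5926
flight=H49: ✗
flight=H56: ✗
flight=H96: ✗
flight=H54: ✗
flight=H99: ✓ → 4339
flight=H28: ✗
flight=H81: ✓ → 4237
flight=H15: ✗
flight=H13: ✗
load_pct_sum = 3619 + 5926 + 4339 + 4237 = 18121
—
[delay_min_sum: delay_min <= 76 OR origin IN ('MIA', 'ORD', 'SEA')]
flight=H39: ✓ → 3336
flight=H36: ✓ → 3619
flight=H26: ✓ → 5912
flight=H93: ✗
flight=H49: ✗
flight=H56: ✓ → 3911
flight=H96: ✗
flight=H54: ✗
flight=H99: ✓ → 4339
flight=H28: ✓ → 1311
flight=H81: ✓ → 4237
flight=H15: ✓ → 493
flight=H13: ✓ → 3094
delay_min_sum = 3336 + 3619 + 5912 + 3911 + 4339 + 1311 + 4237 + 493 + 3094 = 30252

load_pct_sum=18121, delay_min_sum=30252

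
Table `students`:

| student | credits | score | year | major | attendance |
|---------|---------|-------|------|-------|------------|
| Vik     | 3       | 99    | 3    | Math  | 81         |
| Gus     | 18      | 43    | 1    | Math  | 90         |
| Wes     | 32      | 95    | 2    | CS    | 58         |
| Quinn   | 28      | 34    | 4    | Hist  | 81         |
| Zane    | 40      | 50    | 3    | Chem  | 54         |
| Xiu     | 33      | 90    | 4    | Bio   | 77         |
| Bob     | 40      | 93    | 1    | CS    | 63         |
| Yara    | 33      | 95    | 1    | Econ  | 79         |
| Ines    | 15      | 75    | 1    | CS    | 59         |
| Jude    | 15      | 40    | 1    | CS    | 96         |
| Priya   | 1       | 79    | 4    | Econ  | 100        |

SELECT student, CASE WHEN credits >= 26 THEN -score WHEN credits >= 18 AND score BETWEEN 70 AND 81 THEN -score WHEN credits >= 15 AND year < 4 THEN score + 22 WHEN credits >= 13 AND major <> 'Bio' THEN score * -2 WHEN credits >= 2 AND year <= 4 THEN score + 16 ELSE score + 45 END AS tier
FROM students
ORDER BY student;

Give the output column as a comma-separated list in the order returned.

-93, 65, 97, 62, 124, -34, 115, -95, -90, -95, -50

student=Bob: credits >= 26 → -93
student=Gus: credits >= 15 AND year < 4 → 65
student=Ines: credits >= 15 AND year < 4 → 97
student=Jude: credits >= 15 AND year < 4 → 62
student=Priya: ELSE → 124
student=Quinn: credits >= 26 → -34
student=Vik: credits >= 2 AND year <= 4 → 115
student=Wes: credits >= 26 → -95
student=Xiu: credits >= 26 → -90
student=Yara: credits >= 26 → -95
student=Zane: credits >= 26 → -50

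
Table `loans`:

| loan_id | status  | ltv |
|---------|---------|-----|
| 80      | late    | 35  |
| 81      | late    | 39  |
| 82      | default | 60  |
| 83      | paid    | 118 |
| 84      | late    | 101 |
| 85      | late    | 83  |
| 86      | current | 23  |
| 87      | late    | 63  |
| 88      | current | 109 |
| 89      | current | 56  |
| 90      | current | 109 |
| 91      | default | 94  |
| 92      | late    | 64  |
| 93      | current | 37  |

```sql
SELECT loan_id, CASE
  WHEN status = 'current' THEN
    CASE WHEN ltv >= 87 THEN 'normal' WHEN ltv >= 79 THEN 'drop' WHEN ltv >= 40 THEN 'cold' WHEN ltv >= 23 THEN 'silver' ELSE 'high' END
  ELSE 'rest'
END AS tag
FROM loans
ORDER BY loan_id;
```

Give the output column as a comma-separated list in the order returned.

loan_id=80: status='late' → outer ELSE → rest
loan_id=81: status='late' → outer ELSE → rest
loan_id=82: status='default' → outer ELSE → rest
loan_id=83: status='paid' → outer ELSE → rest
loan_id=84: status='late' → outer ELSE → rest
loan_id=85: status='late' → outer ELSE → rest
loan_id=86: status='current' → inner[ltv >= 23] → silver
loan_id=87: status='late' → outer ELSE → rest
loan_id=88: status='current' → inner[ltv >= 87] → normal
loan_id=89: status='current' → inner[ltv >= 40] → cold
loan_id=90: status='current' → inner[ltv >= 87] → normal
loan_id=91: status='default' → outer ELSE → rest
loan_id=92: status='late' → outer ELSE → rest
loan_id=93: status='current' → inner[ltv >= 23] → silver

rest, rest, rest, rest, rest, rest, silver, rest, normal, cold, normal, rest, rest, silver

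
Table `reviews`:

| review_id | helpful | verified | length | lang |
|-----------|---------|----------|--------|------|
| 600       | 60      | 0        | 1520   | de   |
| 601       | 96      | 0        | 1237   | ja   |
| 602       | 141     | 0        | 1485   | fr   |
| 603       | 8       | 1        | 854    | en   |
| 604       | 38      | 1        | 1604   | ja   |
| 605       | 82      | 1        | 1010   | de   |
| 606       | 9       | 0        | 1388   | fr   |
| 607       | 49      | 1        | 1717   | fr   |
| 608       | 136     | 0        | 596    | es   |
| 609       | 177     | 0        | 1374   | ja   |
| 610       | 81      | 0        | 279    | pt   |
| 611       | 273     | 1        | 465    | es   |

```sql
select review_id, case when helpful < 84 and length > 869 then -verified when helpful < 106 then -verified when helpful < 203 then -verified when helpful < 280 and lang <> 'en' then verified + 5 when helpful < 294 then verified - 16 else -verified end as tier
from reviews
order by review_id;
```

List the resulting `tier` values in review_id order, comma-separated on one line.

review_id=600: helpful < 84 and length > 869 → 0
review_id=601: helpful < 106 → 0
review_id=602: helpful < 203 → 0
review_id=603: helpful < 106 → -1
review_id=604: helpful < 84 and length > 869 → -1
review_id=605: helpful < 84 and length > 869 → -1
review_id=606: helpful < 84 and length > 869 → 0
review_id=607: helpful < 84 and length > 869 → -1
review_id=608: helpful < 203 → 0
review_id=609: helpful < 203 → 0
review_id=610: helpful < 106 → 0
review_id=611: helpful < 280 and lang <> 'en' → 6

0, 0, 0, -1, -1, -1, 0, -1, 0, 0, 0, 6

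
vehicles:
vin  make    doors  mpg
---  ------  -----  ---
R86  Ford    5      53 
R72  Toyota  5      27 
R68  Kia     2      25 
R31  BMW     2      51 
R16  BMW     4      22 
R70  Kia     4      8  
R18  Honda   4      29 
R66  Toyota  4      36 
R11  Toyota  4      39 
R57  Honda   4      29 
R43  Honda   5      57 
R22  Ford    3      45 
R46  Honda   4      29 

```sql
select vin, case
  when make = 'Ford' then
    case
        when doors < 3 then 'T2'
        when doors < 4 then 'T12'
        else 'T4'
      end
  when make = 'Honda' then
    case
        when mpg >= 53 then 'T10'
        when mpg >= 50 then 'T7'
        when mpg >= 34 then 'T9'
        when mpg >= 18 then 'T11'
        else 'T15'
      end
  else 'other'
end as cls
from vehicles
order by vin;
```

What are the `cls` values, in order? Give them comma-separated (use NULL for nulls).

other, other, T11, T12, other, T10, T11, T11, other, other, other, other, T4

vin=R11: make='Toyota' → outer ELSE → other
vin=R16: make='BMW' → outer ELSE → other
vin=R18: make='Honda' → inner[mpg >= 18] → T11
vin=R22: make='Ford' → inner[doors < 4] → T12
vin=R31: make='BMW' → outer ELSE → other
vin=R43: make='Honda' → inner[mpg >= 53] → T10
vin=R46: make='Honda' → inner[mpg >= 18] → T11
vin=R57: make='Honda' → inner[mpg >= 18] → T11
vin=R66: make='Toyota' → outer ELSE → other
vin=R68: make='Kia' → outer ELSE → other
vin=R70: make='Kia' → outer ELSE → other
vin=R72: make='Toyota' → outer ELSE → other
vin=R86: make='Ford' → inner[ELSE] → T4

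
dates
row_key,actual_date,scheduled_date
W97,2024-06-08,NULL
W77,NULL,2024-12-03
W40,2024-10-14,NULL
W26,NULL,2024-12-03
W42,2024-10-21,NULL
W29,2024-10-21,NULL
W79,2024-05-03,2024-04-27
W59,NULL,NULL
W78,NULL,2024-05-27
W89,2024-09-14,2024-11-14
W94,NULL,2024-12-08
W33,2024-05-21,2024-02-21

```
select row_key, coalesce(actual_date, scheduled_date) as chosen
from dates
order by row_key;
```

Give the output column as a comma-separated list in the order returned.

row_key=W26: actual_date=NULL, scheduled_date=2024-12-03 → 2024-12-03
row_key=W29: actual_date=2024-10-21 → 2024-10-21
row_key=W33: actual_date=2024-05-21 → 2024-05-21
row_key=W40: actual_date=2024-10-14 → 2024-10-14
row_key=W42: actual_date=2024-10-21 → 2024-10-21
row_key=W59: actual_date=NULL, scheduled_date=NULL (all NULL) → NULL
row_key=W77: actual_date=NULL, scheduled_date=2024-12-03 → 2024-12-03
row_key=W78: actual_date=NULL, scheduled_date=2024-05-27 → 2024-05-27
row_key=W79: actual_date=2024-05-03 → 2024-05-03
row_key=W89: actual_date=2024-09-14 → 2024-09-14
row_key=W94: actual_date=NULL, scheduled_date=2024-12-08 → 2024-12-08
row_key=W97: actual_date=2024-06-08 → 2024-06-08

2024-12-03, 2024-10-21, 2024-05-21, 2024-10-14, 2024-10-21, NULL, 2024-12-03, 2024-05-27, 2024-05-03, 2024-09-14, 2024-12-08, 2024-06-08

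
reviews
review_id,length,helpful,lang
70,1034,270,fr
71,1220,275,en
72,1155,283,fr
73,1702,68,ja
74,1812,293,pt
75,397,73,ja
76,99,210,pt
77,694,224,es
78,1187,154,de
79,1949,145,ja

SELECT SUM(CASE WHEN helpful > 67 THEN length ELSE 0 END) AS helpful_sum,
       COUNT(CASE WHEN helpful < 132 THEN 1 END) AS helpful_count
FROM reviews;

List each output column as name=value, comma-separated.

helpful_sum=11249, helpful_count=2

[helpful_sum: helpful > 67]
review_id=70: ✓ → 1034
review_id=71: ✓ → 1220
review_id=72: ✓ → 1155
review_id=73: ✓ → 1702
review_id=74: ✓ → 1812
review_id=75: ✓ → 397
review_id=76: ✓ → 99
review_id=77: ✓ → 694
review_id=78: ✓ → 1187
review_id=79: ✓ → 1949
helpful_sum = 1034 + 1220 + 1155 + 1702 + 1812 + 397 + 99 + 694 + 1187 + 1949 = 11249
—
[helpful_count: helpful < 132]
review_id=70: ✗
review_id=71: ✗
review_id=72: ✗
review_id=73: ✓ → 1
review_id=74: ✗
review_id=75: ✓ → 1
review_id=76: ✗
review_id=77: ✗
review_id=78: ✗
review_id=79: ✗
helpful_count = COUNT(1, 1) = 2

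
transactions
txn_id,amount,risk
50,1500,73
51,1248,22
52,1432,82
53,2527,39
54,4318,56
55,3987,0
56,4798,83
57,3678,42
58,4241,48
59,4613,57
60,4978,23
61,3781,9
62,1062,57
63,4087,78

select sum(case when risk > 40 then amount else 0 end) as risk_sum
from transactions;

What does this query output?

29729

txn_id=50: ✓ → 1500
txn_id=51: ✗
txn_id=52: ✓ → 1432
txn_id=53: ✗
txn_id=54: ✓ → 4318
txn_id=55: ✗
txn_id=56: ✓ → 4798
txn_id=57: ✓ → 3678
txn_id=58: ✓ → 4241
txn_id=59: ✓ → 4613
txn_id=60: ✗
txn_id=61: ✗
txn_id=62: ✓ → 1062
txn_id=63: ✓ → 4087
risk_sum = 1500 + 1432 + 4318 + 4798 + 3678 + 4241 + 4613 + 1062 + 4087 = 29729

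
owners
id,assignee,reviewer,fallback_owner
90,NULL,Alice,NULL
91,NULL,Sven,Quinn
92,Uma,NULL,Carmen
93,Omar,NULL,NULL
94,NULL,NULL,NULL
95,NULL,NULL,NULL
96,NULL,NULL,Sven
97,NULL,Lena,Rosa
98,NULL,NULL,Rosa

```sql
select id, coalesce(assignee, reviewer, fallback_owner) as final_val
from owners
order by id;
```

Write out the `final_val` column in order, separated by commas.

Alice, Sven, Uma, Omar, NULL, NULL, Sven, Lena, Rosa

id=90: assignee=NULL, reviewer=Alice → Alice
id=91: assignee=NULL, reviewer=Sven → Sven
id=92: assignee=Uma → Uma
id=93: assignee=Omar → Omar
id=94: assignee=NULL, reviewer=NULL, fallback_owner=NULL (all NULL) → NULL
id=95: assignee=NULL, reviewer=NULL, fallback_owner=NULL (all NULL) → NULL
id=96: assignee=NULL, reviewer=NULL, fallback_owner=Sven → Sven
id=97: assignee=NULL, reviewer=Lena → Lena
id=98: assignee=NULL, reviewer=NULL, fallback_owner=Rosa → Rosa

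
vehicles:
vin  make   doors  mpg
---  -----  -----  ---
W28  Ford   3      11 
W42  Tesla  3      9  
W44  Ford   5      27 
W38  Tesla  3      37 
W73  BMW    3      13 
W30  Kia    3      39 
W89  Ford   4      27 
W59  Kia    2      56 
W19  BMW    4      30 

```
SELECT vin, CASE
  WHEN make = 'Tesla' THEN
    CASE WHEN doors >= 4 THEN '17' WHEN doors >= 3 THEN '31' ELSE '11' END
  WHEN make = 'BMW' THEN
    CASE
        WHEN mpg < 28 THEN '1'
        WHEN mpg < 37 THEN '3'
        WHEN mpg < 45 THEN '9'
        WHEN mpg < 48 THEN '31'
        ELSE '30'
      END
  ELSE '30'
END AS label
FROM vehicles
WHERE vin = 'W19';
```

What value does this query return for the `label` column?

3

vin = W19: make=BMW, doors=4, mpg=30.
make='BMW' → inner[mpg < 37] → 3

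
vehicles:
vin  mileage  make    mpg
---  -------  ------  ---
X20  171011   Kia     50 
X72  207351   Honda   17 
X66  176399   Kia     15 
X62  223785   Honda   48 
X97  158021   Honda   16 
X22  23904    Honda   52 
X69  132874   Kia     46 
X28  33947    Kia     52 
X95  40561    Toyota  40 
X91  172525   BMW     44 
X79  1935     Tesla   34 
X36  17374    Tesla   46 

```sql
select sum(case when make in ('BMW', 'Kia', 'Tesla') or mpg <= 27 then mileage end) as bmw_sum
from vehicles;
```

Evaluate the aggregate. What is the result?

vin=X20: ✓ → 171011
vin=X72: ✓ → 207351
vin=X66: ✓ → 176399
vin=X62: ✗
vin=X97: ✓ → 158021
vin=X22: ✗
vin=X69: ✓ → 132874
vin=X28: ✓ → 33947
vin=X95: ✗
vin=X91: ✓ → 172525
vin=X79: ✓ → 1935
vin=X36: ✓ → 17374
bmw_sum = 171011 + 207351 + 176399 + 158021 + 132874 + 33947 + 172525 + 1935 + 17374 = 1071437

1071437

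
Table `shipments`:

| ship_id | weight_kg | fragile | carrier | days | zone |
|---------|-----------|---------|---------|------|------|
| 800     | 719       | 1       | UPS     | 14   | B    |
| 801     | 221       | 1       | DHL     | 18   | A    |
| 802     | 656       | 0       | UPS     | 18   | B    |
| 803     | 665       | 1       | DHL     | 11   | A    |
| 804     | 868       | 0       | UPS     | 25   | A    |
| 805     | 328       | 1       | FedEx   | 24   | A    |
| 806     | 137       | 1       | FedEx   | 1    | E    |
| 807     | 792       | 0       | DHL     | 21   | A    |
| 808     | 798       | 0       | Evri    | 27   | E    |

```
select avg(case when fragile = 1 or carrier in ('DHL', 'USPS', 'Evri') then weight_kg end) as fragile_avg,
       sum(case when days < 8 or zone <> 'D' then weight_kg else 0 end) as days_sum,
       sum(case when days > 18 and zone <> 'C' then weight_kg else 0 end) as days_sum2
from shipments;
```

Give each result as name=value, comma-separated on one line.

fragile_avg=522.8571428571, days_sum=5184, days_sum2=2786

[fragile_avg: fragile = 1 or carrier in ('DHL', 'USPS', 'Evri')]
ship_id=800: ✓ → 719
ship_id=801: ✓ → 221
ship_id=802: ✗
ship_id=803: ✓ → 665
ship_id=804: ✗
ship_id=805: ✓ → 328
ship_id=806: ✓ → 137
ship_id=807: ✓ → 792
ship_id=808: ✓ → 798
fragile_avg = (719 + 221 + 665 + 328 + 137 + 792 + 798) / 7 = 522.8571428571
—
[days_sum: days < 8 or zone <> 'D']
ship_id=800: ✓ → 719
ship_id=801: ✓ → 221
ship_id=802: ✓ → 656
ship_id=803: ✓ → 665
ship_id=804: ✓ → 868
ship_id=805: ✓ → 328
ship_id=806: ✓ → 137
ship_id=807: ✓ → 792
ship_id=808: ✓ → 798
days_sum = 719 + 221 + 656 + 665 + 868 + 328 + 137 + 792 + 798 = 5184
—
[days_sum2: days > 18 and zone <> 'C']
ship_id=800: ✗
ship_id=801: ✗
ship_id=802: ✗
ship_id=803: ✗
ship_id=804: ✓ → 868
ship_id=805: ✓ → 328
ship_id=806: ✗
ship_id=807: ✓ → 792
ship_id=808: ✓ → 798
days_sum2 = 868 + 328 + 792 + 798 = 2786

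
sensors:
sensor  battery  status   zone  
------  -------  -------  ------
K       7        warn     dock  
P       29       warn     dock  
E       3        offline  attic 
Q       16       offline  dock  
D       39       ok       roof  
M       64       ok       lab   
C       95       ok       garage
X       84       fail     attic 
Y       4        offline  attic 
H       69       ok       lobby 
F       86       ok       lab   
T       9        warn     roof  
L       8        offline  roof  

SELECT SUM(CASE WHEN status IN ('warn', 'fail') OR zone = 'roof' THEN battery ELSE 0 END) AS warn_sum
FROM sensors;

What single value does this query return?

176

sensor=K: ✓ → 7
sensor=P: ✓ → 29
sensor=E: ✗
sensor=Q: ✗
sensor=D: ✓ → 39
sensor=M: ✗
sensor=C: ✗
sensor=X: ✓ → 84
sensor=Y: ✗
sensor=H: ✗
sensor=F: ✗
sensor=T: ✓ → 9
sensor=L: ✓ → 8
warn_sum = 7 + 29 + 39 + 84 + 9 + 8 = 176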